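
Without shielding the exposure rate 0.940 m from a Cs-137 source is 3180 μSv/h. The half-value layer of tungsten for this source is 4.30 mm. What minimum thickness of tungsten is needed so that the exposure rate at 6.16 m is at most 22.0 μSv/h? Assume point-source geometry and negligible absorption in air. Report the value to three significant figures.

7.53 mm

At 6.16 m, distance alone gives (0.940/6.16)² = 0.02329, so 3180 × 0.02329 = 74.06 μSv/h.
Further attenuation needed: 74.06/22.0 = 3.366.
n = log₂(3.366) = 1.751 half-value layers.
Thickness = 1.751 × 4.30 mm = 7.529 mm.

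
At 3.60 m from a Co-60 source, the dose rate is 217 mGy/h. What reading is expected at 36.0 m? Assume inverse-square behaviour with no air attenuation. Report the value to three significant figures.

Intensity scales as (d₁/d₂)², so the rate at 36.0 m is
(3.60/36.0)² = 0.01000, so 217 × 0.01000 = 2.170 mGy/h.

2.17 mGy/h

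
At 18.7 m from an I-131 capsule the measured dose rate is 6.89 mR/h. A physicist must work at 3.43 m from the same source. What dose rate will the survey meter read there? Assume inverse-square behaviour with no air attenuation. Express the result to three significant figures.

205 mR/h

Since intensity falls as 1/r², scaling from 18.7 m to 3.43 m:
6.89 × (18.7/3.43)² = 6.89 × 29.72 = 204.8 mR/h.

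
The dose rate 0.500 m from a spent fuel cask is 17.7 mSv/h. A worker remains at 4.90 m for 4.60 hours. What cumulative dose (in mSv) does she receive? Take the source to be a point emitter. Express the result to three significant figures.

0.848 mSv

Since intensity falls as 1/r², rate at 4.90 m:
(0.500/4.90)² = 0.01041, so 17.7 × 0.01041 = 0.1843 mSv/h.
Dose = rate × time = 0.1843 mSv/h × 4.600 h = 0.8478 mSv.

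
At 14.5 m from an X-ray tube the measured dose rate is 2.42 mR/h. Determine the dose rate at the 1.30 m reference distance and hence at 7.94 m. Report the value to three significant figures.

Since intensity falls as 1/r²,
At 1.30 m: 2.42 × (14.5/1.30)² = 2.42 × 124.4 = 301.0 mR/h
At 7.94 m: (1.30/7.94)² = 0.02681, so 301.0 × 0.02681 = 8.070 mR/h.

301 mR/h; 8.07 mR/h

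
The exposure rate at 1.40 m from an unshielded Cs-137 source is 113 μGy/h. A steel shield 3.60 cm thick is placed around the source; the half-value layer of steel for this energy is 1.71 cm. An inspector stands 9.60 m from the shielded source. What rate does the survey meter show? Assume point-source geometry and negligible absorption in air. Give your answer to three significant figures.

Distance alone: 113 × (1.40/9.60)² = 113 × 0.02127 = 2.404 μGy/h.
Shield: 3.60/1.71 = 2.105 half-value layers → attenuation 2^(−2.105) = 0.2325.
Combined: 2.404 × 0.2325 = 0.5589 μGy/h.

0.559 μGy/h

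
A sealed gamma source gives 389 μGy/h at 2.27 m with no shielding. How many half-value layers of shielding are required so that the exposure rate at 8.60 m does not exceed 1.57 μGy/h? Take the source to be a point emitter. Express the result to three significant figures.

At 8.60 m, distance alone gives 389 × (2.27/8.60)² = 389 × 0.06967 = 27.10 μGy/h.
Further attenuation needed: 27.10/1.57 = 17.26.
n = log₂(17.26) = 4.109 half-value layers.

4.11 half-value layers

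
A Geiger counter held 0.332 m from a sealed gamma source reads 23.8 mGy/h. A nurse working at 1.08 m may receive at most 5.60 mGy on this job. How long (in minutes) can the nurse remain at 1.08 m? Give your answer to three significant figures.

Using I₁d₁² = I₂d₂², rate at 1.08 m:
23.8 × (0.332/1.08)² = 23.8 × 0.09450 = 2.249 mGy/h.
Stay time = 5.60 mGy ÷ 2.249 mGy/h = 2.490 h = 149.4 min.

149 min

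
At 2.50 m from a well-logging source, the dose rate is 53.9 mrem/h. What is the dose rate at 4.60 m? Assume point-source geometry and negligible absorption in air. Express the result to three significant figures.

15.9 mrem/h

Intensity scales as (d₁/d₂)², so the rate at 4.60 m is
(2.50/4.60)² = 0.2954, so 53.9 × 0.2954 = 15.92 mrem/h.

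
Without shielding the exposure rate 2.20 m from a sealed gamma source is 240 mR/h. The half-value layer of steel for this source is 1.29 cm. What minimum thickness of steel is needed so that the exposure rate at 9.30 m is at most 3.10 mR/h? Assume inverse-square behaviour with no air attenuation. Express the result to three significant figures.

At 9.30 m, distance alone gives 240 × (2.20/9.30)² = 240 × 0.05596 = 13.43 mR/h.
Further attenuation needed: 13.43/3.10 = 4.332.
n = log₂(4.332) = 2.115 half-value layers.
Thickness = 2.115 × 1.29 cm = 2.728 cm.

2.73 cm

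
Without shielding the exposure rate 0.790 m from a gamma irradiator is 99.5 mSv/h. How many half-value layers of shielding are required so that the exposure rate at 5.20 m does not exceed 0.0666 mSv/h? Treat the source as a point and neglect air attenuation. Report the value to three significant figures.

At 5.20 m, distance alone gives 99.5 × (0.790/5.20)² = 99.5 × 0.02308 = 2.296 mSv/h.
Further attenuation needed: 2.296/0.0666 = 34.47.
n = log₂(34.47) = 5.107 half-value layers.

5.11 half-value layers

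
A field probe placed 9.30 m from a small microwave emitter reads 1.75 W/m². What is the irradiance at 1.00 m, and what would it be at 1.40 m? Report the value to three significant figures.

151 W/m²; 77.2 W/m²

Since intensity falls as 1/r²,
At 1.00 m: 1.75 × (9.30/1.00)² = 1.75 × 86.49 = 151.4 W/m²
At 1.40 m: 151.4 × (1.00/1.40)² = 151.4 × 0.5102 = 77.24 W/m².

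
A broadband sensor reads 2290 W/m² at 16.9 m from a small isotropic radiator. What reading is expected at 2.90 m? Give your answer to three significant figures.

By the inverse-square law, the rate at 2.90 m is
2290 × (16.9/2.90)² = 2290 × 33.96 = 77770 W/m².

77800 W/m²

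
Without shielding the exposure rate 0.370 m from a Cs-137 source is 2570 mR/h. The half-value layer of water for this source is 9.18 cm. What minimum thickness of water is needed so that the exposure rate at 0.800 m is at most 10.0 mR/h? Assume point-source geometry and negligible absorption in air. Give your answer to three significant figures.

At 0.800 m, distance alone gives 2570 × (0.370/0.800)² = 2570 × 0.2139 = 549.7 mR/h.
Further attenuation needed: 549.7/10.0 = 54.97.
n = log₂(54.97) = 5.781 half-value layers.
Thickness = 5.781 × 9.18 cm = 53.07 cm.

53.1 cm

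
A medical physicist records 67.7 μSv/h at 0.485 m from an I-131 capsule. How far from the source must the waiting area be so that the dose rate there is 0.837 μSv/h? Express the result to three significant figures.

4.36 m

Using I₁d₁² = I₂d₂², d₂ = d₁·√(I₁/I₂).
I₁/I₂ = 67.7/0.837 = 80.88, so d₂ = 0.485 × √80.88 = 4.362 m.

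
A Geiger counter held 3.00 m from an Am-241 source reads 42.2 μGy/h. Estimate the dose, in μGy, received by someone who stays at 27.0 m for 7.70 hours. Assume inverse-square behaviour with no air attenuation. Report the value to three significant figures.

Applying the 1/r² law, rate at 27.0 m:
42.2 × (3.00/27.0)² = 42.2 × 0.01235 = 0.5212 μGy/h.
Dose = rate × time = 0.5212 μGy/h × 7.700 h = 4.013 μGy.

4.01 μGy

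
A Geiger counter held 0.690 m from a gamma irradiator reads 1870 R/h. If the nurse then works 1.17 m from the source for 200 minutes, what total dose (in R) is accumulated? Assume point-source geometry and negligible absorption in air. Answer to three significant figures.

2170 R

Intensity scales as (d₁/d₂)², so rate at 1.17 m:
(0.690/1.17)² = 0.3478, so 1870 × 0.3478 = 650.4 R/h.
Dose = rate × time = 650.4 R/h × 3.333 h = 2168 R.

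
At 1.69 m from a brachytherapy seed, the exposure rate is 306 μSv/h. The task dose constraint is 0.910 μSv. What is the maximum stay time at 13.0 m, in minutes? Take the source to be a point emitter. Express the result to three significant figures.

10.6 min

Using I₁d₁² = I₂d₂², rate at 13.0 m:
(1.69/13.0)² = 0.01690, so 306 × 0.01690 = 5.171 μSv/h.
Stay time = 0.910 μSv ÷ 5.171 μSv/h = 0.1760 h = 10.56 min.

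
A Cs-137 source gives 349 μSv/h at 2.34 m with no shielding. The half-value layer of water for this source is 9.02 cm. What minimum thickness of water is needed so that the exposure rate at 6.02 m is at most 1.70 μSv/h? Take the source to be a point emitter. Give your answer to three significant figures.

At 6.02 m, distance alone gives (2.34/6.02)² = 0.1511, so 349 × 0.1511 = 52.73 μSv/h.
Further attenuation needed: 52.73/1.70 = 31.02.
n = log₂(31.02) = 4.955 half-value layers.
Thickness = 4.955 × 9.02 cm = 44.69 cm.

44.7 cm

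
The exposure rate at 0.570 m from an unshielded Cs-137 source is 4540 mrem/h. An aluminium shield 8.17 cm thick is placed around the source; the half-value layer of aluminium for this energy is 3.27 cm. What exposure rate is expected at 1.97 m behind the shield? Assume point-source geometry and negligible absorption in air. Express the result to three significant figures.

Distance alone: (0.570/1.97)² = 0.08372, so 4540 × 0.08372 = 380.1 mrem/h.
Shield: 8.17/3.27 = 2.498 half-value layers → attenuation 2^(−2.498) = 0.1770.
Combined: 380.1 × 0.1770 = 67.28 mrem/h.

67.3 mrem/h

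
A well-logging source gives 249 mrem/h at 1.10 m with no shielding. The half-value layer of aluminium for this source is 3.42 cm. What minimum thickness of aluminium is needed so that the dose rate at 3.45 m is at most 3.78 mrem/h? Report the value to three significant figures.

At 3.45 m, distance alone gives (1.10/3.45)² = 0.1017, so 249 × 0.1017 = 25.32 mrem/h.
Further attenuation needed: 25.32/3.78 = 6.698.
n = log₂(6.698) = 2.744 half-value layers.
Thickness = 2.744 × 3.42 cm = 9.384 cm.

9.38 cm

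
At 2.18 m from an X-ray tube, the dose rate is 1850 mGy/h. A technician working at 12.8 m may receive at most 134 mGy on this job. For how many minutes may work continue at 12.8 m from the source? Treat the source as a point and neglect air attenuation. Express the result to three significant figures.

Since intensity falls as 1/r², rate at 12.8 m:
1850 × (2.18/12.8)² = 1850 × 0.02901 = 53.67 mGy/h.
Stay time = 134 mGy ÷ 53.67 mGy/h = 2.497 h = 149.8 min.

150 min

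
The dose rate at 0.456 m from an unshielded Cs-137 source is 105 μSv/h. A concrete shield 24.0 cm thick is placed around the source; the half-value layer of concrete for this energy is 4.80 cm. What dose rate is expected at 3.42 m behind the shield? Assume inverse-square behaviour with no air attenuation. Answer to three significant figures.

0.0583 μSv/h

Distance alone: 105 × (0.456/3.42)² = 105 × 0.01778 = 1.867 μSv/h.
Shield: 24.0/4.80 = 5.000 half-value layers → attenuation 2^(−5.000) = 0.03125.
Combined: 1.867 × 0.03125 = 0.05834 μSv/h.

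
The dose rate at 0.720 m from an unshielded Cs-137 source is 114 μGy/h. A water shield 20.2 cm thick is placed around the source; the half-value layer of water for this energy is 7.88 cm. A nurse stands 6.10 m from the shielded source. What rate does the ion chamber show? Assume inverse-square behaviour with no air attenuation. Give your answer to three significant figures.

Distance alone: (0.720/6.10)² = 0.01393, so 114 × 0.01393 = 1.588 μGy/h.
Shield: 20.2/7.88 = 2.563 half-value layers → attenuation 2^(−2.563) = 0.1692.
Combined: 1.588 × 0.1692 = 0.2687 μGy/h.

0.269 μGy/h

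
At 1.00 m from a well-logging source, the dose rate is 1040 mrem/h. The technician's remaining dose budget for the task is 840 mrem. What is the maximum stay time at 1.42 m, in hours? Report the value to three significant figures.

Using I₁d₁² = I₂d₂², rate at 1.42 m:
1040 × (1.00/1.42)² = 1040 × 0.4959 = 515.7 mrem/h.
Stay time = 840 mrem ÷ 515.7 mrem/h = 1.629 h.

1.63 h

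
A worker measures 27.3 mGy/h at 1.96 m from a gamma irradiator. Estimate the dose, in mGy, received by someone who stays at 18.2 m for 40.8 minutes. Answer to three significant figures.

Using I₁d₁² = I₂d₂², rate at 18.2 m:
27.3 × (1.96/18.2)² = 27.3 × 0.01160 = 0.3167 mGy/h.
Dose = rate × time = 0.3167 mGy/h × 0.6800 h = 0.2154 mGy.

0.215 mGy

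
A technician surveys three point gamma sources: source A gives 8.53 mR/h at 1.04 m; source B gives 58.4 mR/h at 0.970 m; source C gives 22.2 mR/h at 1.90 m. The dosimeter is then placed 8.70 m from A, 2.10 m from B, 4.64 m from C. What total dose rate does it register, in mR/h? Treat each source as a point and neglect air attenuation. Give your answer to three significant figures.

By superposition, sum each source's inverse-square contribution:
A: 8.53 × (1.04/8.70)² = 0.1219 mR/h
B: 58.4 × (0.970/2.10)² = 12.46 mR/h
C: 22.2 × (1.90/4.64)² = 3.722 mR/h
Total = 0.1219 + 12.46 + 3.722 = 16.30 mR/h.

16.3 mR/h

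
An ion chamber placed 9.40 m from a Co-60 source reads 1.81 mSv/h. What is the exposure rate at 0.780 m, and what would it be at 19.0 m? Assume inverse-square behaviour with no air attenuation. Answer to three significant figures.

263 mSv/h; 0.443 mSv/h

Since intensity falls as 1/r²,
At 0.780 m: 1.81 × (9.40/0.780)² = 1.81 × 145.2 = 262.8 mSv/h
At 19.0 m: 262.8 × (0.780/19.0)² = 262.8 × 0.001685 = 0.4428 mSv/h.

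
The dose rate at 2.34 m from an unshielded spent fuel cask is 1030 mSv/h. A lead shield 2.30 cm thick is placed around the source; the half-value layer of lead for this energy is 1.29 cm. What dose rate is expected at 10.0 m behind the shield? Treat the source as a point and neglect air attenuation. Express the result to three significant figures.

Distance alone: 1030 × (2.34/10.0)² = 1030 × 0.05476 = 56.40 mSv/h.
Shield: 2.30/1.29 = 1.783 half-value layers → attenuation 2^(−1.783) = 0.2906.
Combined: 56.40 × 0.2906 = 16.39 mSv/h.

16.4 mSv/h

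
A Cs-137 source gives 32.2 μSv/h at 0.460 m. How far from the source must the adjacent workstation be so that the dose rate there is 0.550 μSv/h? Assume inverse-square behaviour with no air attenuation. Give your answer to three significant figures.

Applying the 1/r² law, d₂ = d₁·√(I₁/I₂).
I₁/I₂ = 32.2/0.550 = 58.55, so d₂ = 0.460 × √58.55 = 3.520 m.

3.52 m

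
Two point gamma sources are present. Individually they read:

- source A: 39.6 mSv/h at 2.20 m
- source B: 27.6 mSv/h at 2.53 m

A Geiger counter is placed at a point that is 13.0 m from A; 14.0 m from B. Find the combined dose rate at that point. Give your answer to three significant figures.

By superposition, sum each source's inverse-square contribution:
A: 39.6 × (2.20/13.0)² = 1.134 mSv/h
B: 27.6 × (2.53/14.0)² = 0.9014 mSv/h
Total = 1.134 + 0.9014 = 2.035 mSv/h.

2.04 mSv/h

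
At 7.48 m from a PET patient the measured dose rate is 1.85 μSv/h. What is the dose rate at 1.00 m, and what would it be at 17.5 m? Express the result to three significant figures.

104 μSv/h; 0.338 μSv/h

By the inverse-square law,
At 1.00 m: 1.85 × (7.48/1.00)² = 1.85 × 55.95 = 103.5 μSv/h
At 17.5 m: 103.5 × (1.00/17.5)² = 103.5 × 0.003265 = 0.3379 μSv/h.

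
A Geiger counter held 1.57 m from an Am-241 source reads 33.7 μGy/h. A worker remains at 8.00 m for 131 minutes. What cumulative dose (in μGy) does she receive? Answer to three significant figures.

2.83 μGy

Since intensity falls as 1/r², rate at 8.00 m:
33.7 × (1.57/8.00)² = 33.7 × 0.03851 = 1.298 μGy/h.
Dose = rate × time = 1.298 μGy/h × 2.183 h = 2.834 μGy.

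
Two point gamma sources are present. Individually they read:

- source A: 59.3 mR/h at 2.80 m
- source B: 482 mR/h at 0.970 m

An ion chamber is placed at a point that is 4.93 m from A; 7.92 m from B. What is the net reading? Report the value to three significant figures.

26.4 mR/h

By superposition, sum each source's inverse-square contribution:
A: 59.3 × (2.80/4.93)² = 19.13 mR/h
B: 482 × (0.970/7.92)² = 7.230 mR/h
Total = 19.13 + 7.230 = 26.36 mR/h.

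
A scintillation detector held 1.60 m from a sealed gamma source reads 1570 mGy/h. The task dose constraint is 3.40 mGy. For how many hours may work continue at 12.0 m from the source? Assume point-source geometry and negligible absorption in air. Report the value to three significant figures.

Using I₁d₁² = I₂d₂², rate at 12.0 m:
(1.60/12.0)² = 0.01778, so 1570 × 0.01778 = 27.91 mGy/h.
Stay time = 3.40 mGy ÷ 27.91 mGy/h = 0.1218 h.

0.122 h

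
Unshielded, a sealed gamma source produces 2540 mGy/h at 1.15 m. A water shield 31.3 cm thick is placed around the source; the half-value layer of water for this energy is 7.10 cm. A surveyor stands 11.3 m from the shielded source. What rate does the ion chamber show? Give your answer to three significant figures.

Distance alone: (1.15/11.3)² = 0.01036, so 2540 × 0.01036 = 26.31 mGy/h.
Shield: 31.3/7.10 = 4.408 half-value layers → attenuation 2^(−4.408) = 0.04710.
Combined: 26.31 × 0.04710 = 1.239 mGy/h.

1.24 mGy/h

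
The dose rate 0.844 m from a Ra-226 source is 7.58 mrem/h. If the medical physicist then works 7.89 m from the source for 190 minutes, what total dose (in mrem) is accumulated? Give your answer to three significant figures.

Using I₁d₁² = I₂d₂², rate at 7.89 m:
7.58 × (0.844/7.89)² = 7.58 × 0.01144 = 0.08672 mrem/h.
Dose = rate × time = 0.08672 mrem/h × 3.167 h = 0.2746 mrem.

0.275 mrem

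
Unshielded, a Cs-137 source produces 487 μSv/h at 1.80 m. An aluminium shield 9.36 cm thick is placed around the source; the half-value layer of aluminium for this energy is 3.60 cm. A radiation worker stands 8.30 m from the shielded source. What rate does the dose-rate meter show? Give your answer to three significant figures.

Distance alone: 487 × (1.80/8.30)² = 487 × 0.04703 = 22.90 μSv/h.
Shield: 9.36/3.60 = 2.600 half-value layers → attenuation 2^(−2.600) = 0.1649.
Combined: 22.90 × 0.1649 = 3.776 μSv/h.

3.78 μSv/h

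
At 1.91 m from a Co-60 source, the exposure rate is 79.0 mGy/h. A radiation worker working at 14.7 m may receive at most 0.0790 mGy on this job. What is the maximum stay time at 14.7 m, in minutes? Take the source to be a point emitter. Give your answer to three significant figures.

3.55 min

Since intensity falls as 1/r², rate at 14.7 m:
79.0 × (1.91/14.7)² = 79.0 × 0.01688 = 1.334 mGy/h.
Stay time = 0.0790 mGy ÷ 1.334 mGy/h = 0.05922 h = 3.553 min.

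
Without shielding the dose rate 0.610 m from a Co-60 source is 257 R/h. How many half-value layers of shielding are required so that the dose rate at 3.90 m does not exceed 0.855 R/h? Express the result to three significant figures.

At 3.90 m, distance alone gives 257 × (0.610/3.90)² = 257 × 0.02446 = 6.286 R/h.
Further attenuation needed: 6.286/0.855 = 7.352.
n = log₂(7.352) = 2.878 half-value layers.

2.88 half-value layers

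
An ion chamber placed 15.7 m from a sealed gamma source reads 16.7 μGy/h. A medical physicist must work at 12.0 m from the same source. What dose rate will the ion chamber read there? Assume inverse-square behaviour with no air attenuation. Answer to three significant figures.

By the inverse-square law, scaling from 15.7 m to 12.0 m:
(15.7/12.0)² = 1.712, so 16.7 × 1.712 = 28.59 μGy/h.

28.6 μGy/h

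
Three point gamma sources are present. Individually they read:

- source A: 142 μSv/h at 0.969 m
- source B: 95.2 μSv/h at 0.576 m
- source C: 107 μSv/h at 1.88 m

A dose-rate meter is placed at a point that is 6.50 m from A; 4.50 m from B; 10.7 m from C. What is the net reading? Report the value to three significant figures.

8.02 μSv/h

Each source contributes Iᵢ·(dᵢ/rᵢ)²; contributions add.
A: 142 × (0.969/6.50)² = 3.156 μSv/h
B: 95.2 × (0.576/4.50)² = 1.560 μSv/h
C: 107 × (1.88/10.7)² = 3.303 μSv/h
Total = 3.156 + 1.560 + 3.303 = 8.019 μSv/h.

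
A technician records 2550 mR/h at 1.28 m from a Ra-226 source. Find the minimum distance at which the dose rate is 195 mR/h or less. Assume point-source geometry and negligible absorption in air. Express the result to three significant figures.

Intensity scales as (d₁/d₂)², so d₂ = d₁·√(I₁/I₂).
I₁/I₂ = 2550/195 = 13.08, so d₂ = 1.28 × √13.08 = 4.629 m.

4.63 m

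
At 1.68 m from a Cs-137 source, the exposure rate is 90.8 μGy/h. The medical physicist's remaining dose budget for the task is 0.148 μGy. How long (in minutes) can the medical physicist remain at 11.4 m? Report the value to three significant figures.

Intensity scales as (d₁/d₂)², so rate at 11.4 m:
90.8 × (1.68/11.4)² = 90.8 × 0.02172 = 1.972 μGy/h.
Stay time = 0.148 μGy ÷ 1.972 μGy/h = 0.07505 h = 4.503 min.

4.50 min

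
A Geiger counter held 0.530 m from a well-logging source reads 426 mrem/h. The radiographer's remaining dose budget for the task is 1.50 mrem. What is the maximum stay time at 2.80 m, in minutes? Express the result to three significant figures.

By the inverse-square law, rate at 2.80 m:
426 × (0.530/2.80)² = 426 × 0.03583 = 15.26 mrem/h.
Stay time = 1.50 mrem ÷ 15.26 mrem/h = 0.09830 h = 5.898 min.

5.90 min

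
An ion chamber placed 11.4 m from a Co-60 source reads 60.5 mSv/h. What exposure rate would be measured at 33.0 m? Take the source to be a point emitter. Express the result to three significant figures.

7.22 mSv/h

Applying the 1/r² law, scaling from 11.4 m to 33.0 m:
60.5 × (11.4/33.0)² = 60.5 × 0.1193 = 7.218 mSv/h.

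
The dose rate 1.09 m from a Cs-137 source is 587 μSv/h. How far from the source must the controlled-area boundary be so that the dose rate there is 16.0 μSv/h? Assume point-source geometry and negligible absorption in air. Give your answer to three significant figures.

Using I₁d₁² = I₂d₂², d₂ = d₁·√(I₁/I₂).
I₁/I₂ = 587/16.0 = 36.69, so d₂ = 1.09 × √36.69 = 6.602 m.

6.60 m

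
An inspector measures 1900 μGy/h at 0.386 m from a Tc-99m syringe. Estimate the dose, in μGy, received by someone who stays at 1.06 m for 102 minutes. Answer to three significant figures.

By the inverse-square law, rate at 1.06 m:
1900 × (0.386/1.06)² = 1900 × 0.1326 = 251.9 μGy/h.
Dose = rate × time = 251.9 μGy/h × 1.700 h = 428.2 μGy.

428 μGy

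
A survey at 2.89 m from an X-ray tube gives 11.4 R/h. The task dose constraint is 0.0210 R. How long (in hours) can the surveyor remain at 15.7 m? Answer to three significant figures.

Using I₁d₁² = I₂d₂², rate at 15.7 m:
(2.89/15.7)² = 0.03388, so 11.4 × 0.03388 = 0.3862 R/h.
Stay time = 0.0210 R ÷ 0.3862 R/h = 0.05438 h.

0.0544 h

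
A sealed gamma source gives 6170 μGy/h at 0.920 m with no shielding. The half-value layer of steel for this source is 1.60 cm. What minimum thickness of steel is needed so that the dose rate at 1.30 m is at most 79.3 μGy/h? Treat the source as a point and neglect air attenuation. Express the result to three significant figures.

8.45 cm

At 1.30 m, distance alone gives (0.920/1.30)² = 0.5008, so 6170 × 0.5008 = 3090 μGy/h.
Further attenuation needed: 3090/79.3 = 38.97.
n = log₂(38.97) = 5.284 half-value layers.
Thickness = 5.284 × 1.60 cm = 8.454 cm.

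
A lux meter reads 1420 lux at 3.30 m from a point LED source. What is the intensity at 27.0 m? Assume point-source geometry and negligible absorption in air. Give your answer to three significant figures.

Intensity scales as (d₁/d₂)², so the rate at 27.0 m is
1420 × (3.30/27.0)² = 1420 × 0.01494 = 21.21 lux.

21.2 lux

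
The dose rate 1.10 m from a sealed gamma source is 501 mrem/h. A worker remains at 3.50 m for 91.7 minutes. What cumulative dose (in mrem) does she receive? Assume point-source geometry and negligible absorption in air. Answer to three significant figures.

Using I₁d₁² = I₂d₂², rate at 3.50 m:
501 × (1.10/3.50)² = 501 × 0.09878 = 49.49 mrem/h.
Dose = rate × time = 49.49 mrem/h × 1.528 h = 75.62 mrem.

75.6 mrem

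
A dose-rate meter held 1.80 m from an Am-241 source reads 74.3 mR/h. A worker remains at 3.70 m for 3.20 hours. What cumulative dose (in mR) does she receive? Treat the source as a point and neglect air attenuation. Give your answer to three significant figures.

56.3 mR

By the inverse-square law, rate at 3.70 m:
74.3 × (1.80/3.70)² = 74.3 × 0.2367 = 17.59 mR/h.
Dose = rate × time = 17.59 mR/h × 3.200 h = 56.29 mR.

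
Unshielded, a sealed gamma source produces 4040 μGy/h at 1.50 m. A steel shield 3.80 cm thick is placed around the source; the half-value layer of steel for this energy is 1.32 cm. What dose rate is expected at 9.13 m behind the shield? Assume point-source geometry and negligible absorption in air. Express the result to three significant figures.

14.8 μGy/h

Distance alone: 4040 × (1.50/9.13)² = 4040 × 0.02699 = 109.0 μGy/h.
Shield: 3.80/1.32 = 2.879 half-value layers → attenuation 2^(−2.879) = 0.1359.
Combined: 109.0 × 0.1359 = 14.81 μGy/h.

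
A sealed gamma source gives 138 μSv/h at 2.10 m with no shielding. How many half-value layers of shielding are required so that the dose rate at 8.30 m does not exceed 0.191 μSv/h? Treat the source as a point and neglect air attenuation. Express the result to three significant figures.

At 8.30 m, distance alone gives (2.10/8.30)² = 0.06402, so 138 × 0.06402 = 8.835 μSv/h.
Further attenuation needed: 8.835/0.191 = 46.26.
n = log₂(46.26) = 5.532 half-value layers.

5.53 half-value layers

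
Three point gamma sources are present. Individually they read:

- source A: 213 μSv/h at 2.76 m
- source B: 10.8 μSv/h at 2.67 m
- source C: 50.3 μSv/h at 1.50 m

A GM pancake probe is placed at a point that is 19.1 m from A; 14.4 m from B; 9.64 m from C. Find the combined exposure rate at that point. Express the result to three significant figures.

6.04 μSv/h

Each source contributes Iᵢ·(dᵢ/rᵢ)²; contributions add.
A: 213 × (2.76/19.1)² = 4.448 μSv/h
B: 10.8 × (2.67/14.4)² = 0.3713 μSv/h
C: 50.3 × (1.50/9.64)² = 1.218 μSv/h
Total = 4.448 + 0.3713 + 1.218 = 6.037 μSv/h.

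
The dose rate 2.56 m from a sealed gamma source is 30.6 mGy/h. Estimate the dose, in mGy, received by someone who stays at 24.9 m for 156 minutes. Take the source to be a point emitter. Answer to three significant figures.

By the inverse-square law, rate at 24.9 m:
(2.56/24.9)² = 0.01057, so 30.6 × 0.01057 = 0.3234 mGy/h.
Dose = rate × time = 0.3234 mGy/h × 2.600 h = 0.8408 mGy.

0.841 mGy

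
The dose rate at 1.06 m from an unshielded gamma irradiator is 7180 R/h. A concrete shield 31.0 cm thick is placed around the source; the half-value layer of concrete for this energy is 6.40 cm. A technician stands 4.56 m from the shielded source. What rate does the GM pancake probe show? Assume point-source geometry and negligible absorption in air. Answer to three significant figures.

13.5 R/h

Distance alone: 7180 × (1.06/4.56)² = 7180 × 0.05404 = 388.0 R/h.
Shield: 31.0/6.40 = 4.844 half-value layers → attenuation 2^(−4.844) = 0.03482.
Combined: 388.0 × 0.03482 = 13.51 R/h.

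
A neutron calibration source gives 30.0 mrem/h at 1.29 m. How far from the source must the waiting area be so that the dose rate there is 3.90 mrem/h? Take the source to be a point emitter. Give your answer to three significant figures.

3.58 m

By the inverse-square law, d₂ = d₁·√(I₁/I₂).
I₁/I₂ = 30.0/3.90 = 7.692, so d₂ = 1.29 × √7.692 = 3.578 m.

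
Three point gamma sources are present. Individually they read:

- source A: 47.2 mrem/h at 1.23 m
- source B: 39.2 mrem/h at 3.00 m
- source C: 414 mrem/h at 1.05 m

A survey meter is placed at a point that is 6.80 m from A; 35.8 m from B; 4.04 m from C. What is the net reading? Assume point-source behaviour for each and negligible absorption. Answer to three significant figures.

By superposition, sum each source's inverse-square contribution:
A: 47.2 × (1.23/6.80)² = 1.544 mrem/h
B: 39.2 × (3.00/35.8)² = 0.2753 mrem/h
C: 414 × (1.05/4.04)² = 27.97 mrem/h
Total = 1.544 + 0.2753 + 27.97 = 29.79 mrem/h.

29.8 mrem/h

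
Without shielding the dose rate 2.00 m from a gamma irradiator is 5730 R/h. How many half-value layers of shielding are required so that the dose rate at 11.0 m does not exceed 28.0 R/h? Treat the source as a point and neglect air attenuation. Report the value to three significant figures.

2.76 half-value layers

At 11.0 m, distance alone gives 5730 × (2.00/11.0)² = 5730 × 0.03306 = 189.4 R/h.
Further attenuation needed: 189.4/28.0 = 6.764.
n = log₂(6.764) = 2.758 half-value layers.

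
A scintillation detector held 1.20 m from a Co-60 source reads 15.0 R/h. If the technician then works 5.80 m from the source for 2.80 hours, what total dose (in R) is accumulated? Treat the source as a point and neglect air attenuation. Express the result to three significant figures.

1.80 R

Using I₁d₁² = I₂d₂², rate at 5.80 m:
15.0 × (1.20/5.80)² = 15.0 × 0.04281 = 0.6421 R/h.
Dose = rate × time = 0.6421 R/h × 2.800 h = 1.798 R.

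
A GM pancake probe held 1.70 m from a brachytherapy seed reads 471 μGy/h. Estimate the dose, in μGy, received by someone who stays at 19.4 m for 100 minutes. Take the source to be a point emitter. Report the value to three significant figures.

6.03 μGy

By the inverse-square law, rate at 19.4 m:
(1.70/19.4)² = 0.007679, so 471 × 0.007679 = 3.617 μGy/h.
Dose = rate × time = 3.617 μGy/h × 1.667 h = 6.030 μGy.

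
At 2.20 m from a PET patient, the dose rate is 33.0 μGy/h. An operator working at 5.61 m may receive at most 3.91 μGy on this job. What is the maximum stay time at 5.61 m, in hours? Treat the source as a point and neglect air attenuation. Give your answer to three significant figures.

By the inverse-square law, rate at 5.61 m:
33.0 × (2.20/5.61)² = 33.0 × 0.1538 = 5.075 μGy/h.
Stay time = 3.91 μGy ÷ 5.075 μGy/h = 0.7704 h.

0.770 h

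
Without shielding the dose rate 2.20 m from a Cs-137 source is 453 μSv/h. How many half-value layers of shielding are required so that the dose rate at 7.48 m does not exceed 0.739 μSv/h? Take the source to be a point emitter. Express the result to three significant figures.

5.73 half-value layers

At 7.48 m, distance alone gives 453 × (2.20/7.48)² = 453 × 0.08651 = 39.19 μSv/h.
Further attenuation needed: 39.19/0.739 = 53.03.
n = log₂(53.03) = 5.729 half-value layers.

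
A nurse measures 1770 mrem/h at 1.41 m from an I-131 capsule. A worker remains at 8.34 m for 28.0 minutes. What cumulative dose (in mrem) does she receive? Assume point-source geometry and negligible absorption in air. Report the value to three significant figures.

23.6 mrem

Using I₁d₁² = I₂d₂², rate at 8.34 m:
1770 × (1.41/8.34)² = 1770 × 0.02858 = 50.59 mrem/h.
Dose = rate × time = 50.59 mrem/h × 0.4667 h = 23.61 mrem.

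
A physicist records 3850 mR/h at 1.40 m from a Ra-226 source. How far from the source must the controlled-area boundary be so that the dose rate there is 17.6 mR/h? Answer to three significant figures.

20.7 m

Intensity scales as (d₁/d₂)², so d₂ = d₁·√(I₁/I₂).
I₁/I₂ = 3850/17.6 = 218.7, so d₂ = 1.40 × √218.7 = 20.70 m.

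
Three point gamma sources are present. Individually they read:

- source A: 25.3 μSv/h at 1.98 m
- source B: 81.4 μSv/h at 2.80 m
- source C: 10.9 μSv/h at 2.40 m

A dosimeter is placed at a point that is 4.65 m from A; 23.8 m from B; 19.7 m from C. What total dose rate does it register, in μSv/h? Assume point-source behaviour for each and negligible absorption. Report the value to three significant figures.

By superposition, sum each source's inverse-square contribution:
A: 25.3 × (1.98/4.65)² = 4.587 μSv/h
B: 81.4 × (2.80/23.8)² = 1.127 μSv/h
C: 10.9 × (2.40/19.7)² = 0.1618 μSv/h
Total = 4.587 + 1.127 + 0.1618 = 5.876 μSv/h.

5.88 μSv/h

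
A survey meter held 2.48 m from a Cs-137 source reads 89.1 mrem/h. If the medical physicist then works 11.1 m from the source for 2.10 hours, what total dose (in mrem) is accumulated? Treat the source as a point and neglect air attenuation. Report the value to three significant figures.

By the inverse-square law, rate at 11.1 m:
89.1 × (2.48/11.1)² = 89.1 × 0.04992 = 4.448 mrem/h.
Dose = rate × time = 4.448 mrem/h × 2.100 h = 9.341 mrem.

9.34 mrem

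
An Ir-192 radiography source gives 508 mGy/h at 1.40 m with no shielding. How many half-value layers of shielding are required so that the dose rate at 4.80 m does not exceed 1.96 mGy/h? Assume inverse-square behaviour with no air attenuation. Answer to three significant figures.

At 4.80 m, distance alone gives 508 × (1.40/4.80)² = 508 × 0.08507 = 43.22 mGy/h.
Further attenuation needed: 43.22/1.96 = 22.05.
n = log₂(22.05) = 4.463 half-value layers.

4.46 half-value layers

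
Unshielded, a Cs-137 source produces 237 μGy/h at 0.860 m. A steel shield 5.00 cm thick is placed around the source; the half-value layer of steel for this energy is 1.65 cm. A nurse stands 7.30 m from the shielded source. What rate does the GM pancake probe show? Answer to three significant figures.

Distance alone: 237 × (0.860/7.30)² = 237 × 0.01388 = 3.290 μGy/h.
Shield: 5.00/1.65 = 3.030 half-value layers → attenuation 2^(−3.030) = 0.1224.
Combined: 3.290 × 0.1224 = 0.4027 μGy/h.

0.403 μGy/h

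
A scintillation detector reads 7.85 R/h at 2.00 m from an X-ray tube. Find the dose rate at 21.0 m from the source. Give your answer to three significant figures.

Using I₁d₁² = I₂d₂², the rate at 21.0 m is
7.85 × (2.00/21.0)² = 7.85 × 0.009070 = 0.07120 R/h.

0.0712 R/h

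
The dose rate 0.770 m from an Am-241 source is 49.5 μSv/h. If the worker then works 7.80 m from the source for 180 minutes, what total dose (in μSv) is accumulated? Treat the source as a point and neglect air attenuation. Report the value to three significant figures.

By the inverse-square law, rate at 7.80 m:
49.5 × (0.770/7.80)² = 49.5 × 0.009745 = 0.4824 μSv/h.
Dose = rate × time = 0.4824 μSv/h × 3.000 h = 1.447 μSv.

1.45 μSv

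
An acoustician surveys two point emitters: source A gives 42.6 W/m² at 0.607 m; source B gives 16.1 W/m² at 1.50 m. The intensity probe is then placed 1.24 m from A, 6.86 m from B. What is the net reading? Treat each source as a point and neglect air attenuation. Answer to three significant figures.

11.0 W/m²

By superposition, sum each source's inverse-square contribution:
A: 42.6 × (0.607/1.24)² = 10.21 W/m²
B: 16.1 × (1.50/6.86)² = 0.7698 W/m²
Total = 10.21 + 0.7698 = 10.98 W/m².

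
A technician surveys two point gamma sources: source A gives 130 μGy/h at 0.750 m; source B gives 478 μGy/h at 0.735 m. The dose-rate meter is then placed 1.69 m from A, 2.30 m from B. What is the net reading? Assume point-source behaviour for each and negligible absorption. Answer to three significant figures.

Each source contributes Iᵢ·(dᵢ/rᵢ)²; contributions add.
A: 130 × (0.750/1.69)² = 25.60 μGy/h
B: 478 × (0.735/2.30)² = 48.81 μGy/h
Total = 25.60 + 48.81 = 74.41 μGy/h.

74.4 μGy/h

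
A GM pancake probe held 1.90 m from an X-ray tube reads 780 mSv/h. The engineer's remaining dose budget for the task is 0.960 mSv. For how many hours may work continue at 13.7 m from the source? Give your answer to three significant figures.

Since intensity falls as 1/r², rate at 13.7 m:
(1.90/13.7)² = 0.01923, so 780 × 0.01923 = 15.00 mSv/h.
Stay time = 0.960 mSv ÷ 15.00 mSv/h = 0.06400 h.

0.0640 h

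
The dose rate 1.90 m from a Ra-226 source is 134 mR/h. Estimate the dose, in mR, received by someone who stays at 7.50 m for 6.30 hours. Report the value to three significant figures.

Intensity scales as (d₁/d₂)², so rate at 7.50 m:
134 × (1.90/7.50)² = 134 × 0.06418 = 8.600 mR/h.
Dose = rate × time = 8.600 mR/h × 6.300 h = 54.18 mR.

54.2 mR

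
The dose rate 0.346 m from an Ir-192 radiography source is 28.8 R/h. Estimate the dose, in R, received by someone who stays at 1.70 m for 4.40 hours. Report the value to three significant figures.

Using I₁d₁² = I₂d₂², rate at 1.70 m:
28.8 × (0.346/1.70)² = 28.8 × 0.04142 = 1.193 R/h.
Dose = rate × time = 1.193 R/h × 4.400 h = 5.249 R.

5.25 R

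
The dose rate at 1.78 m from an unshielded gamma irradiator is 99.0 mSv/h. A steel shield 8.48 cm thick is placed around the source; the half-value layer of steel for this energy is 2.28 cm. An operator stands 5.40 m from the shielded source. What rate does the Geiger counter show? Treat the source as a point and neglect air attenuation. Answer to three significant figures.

Distance alone: (1.78/5.40)² = 0.1087, so 99.0 × 0.1087 = 10.76 mSv/h.
Shield: 8.48/2.28 = 3.719 half-value layers → attenuation 2^(−3.719) = 0.07594.
Combined: 10.76 × 0.07594 = 0.8171 mSv/h.

0.817 mSv/h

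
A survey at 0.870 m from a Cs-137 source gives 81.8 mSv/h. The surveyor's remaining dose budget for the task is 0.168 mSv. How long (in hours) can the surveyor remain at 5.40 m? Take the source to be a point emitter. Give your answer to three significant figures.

Applying the 1/r² law, rate at 5.40 m:
81.8 × (0.870/5.40)² = 81.8 × 0.02596 = 2.124 mSv/h.
Stay time = 0.168 mSv ÷ 2.124 mSv/h = 0.07910 h.

0.0791 h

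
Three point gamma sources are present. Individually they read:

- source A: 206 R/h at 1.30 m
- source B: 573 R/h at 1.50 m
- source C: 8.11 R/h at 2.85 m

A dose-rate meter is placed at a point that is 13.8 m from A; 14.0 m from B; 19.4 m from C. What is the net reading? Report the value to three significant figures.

8.58 R/h

Each source contributes Iᵢ·(dᵢ/rᵢ)²; contributions add.
A: 206 × (1.30/13.8)² = 1.828 R/h
B: 573 × (1.50/14.0)² = 6.578 R/h
C: 8.11 × (2.85/19.4)² = 0.1750 R/h
Total = 1.828 + 6.578 + 0.1750 = 8.581 R/h.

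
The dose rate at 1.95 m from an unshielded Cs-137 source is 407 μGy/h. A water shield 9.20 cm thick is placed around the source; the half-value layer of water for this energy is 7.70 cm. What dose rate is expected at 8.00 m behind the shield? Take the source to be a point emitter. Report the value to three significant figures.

Distance alone: 407 × (1.95/8.00)² = 407 × 0.05941 = 24.18 μGy/h.
Shield: 9.20/7.70 = 1.195 half-value layers → attenuation 2^(−1.195) = 0.4368.
Combined: 24.18 × 0.4368 = 10.56 μGy/h.

10.6 μGy/h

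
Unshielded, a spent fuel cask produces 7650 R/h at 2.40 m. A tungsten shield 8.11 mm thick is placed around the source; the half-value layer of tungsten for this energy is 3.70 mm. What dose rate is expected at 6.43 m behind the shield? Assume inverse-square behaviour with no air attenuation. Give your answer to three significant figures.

233 R/h

Distance alone: 7650 × (2.40/6.43)² = 7650 × 0.1393 = 1066 R/h.
Shield: 8.11/3.70 = 2.192 half-value layers → attenuation 2^(−2.192) = 0.2188.
Combined: 1066 × 0.2188 = 233.2 R/h.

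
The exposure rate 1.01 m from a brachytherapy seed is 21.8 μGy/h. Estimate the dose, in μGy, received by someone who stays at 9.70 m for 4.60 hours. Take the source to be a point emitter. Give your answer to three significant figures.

1.09 μGy

Applying the 1/r² law, rate at 9.70 m:
21.8 × (1.01/9.70)² = 21.8 × 0.01084 = 0.2363 μGy/h.
Dose = rate × time = 0.2363 μGy/h × 4.600 h = 1.087 μGy.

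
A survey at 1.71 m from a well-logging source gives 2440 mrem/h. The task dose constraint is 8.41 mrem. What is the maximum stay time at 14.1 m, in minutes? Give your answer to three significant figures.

Since intensity falls as 1/r², rate at 14.1 m:
(1.71/14.1)² = 0.01471, so 2440 × 0.01471 = 35.89 mrem/h.
Stay time = 8.41 mrem ÷ 35.89 mrem/h = 0.2343 h = 14.06 min.

14.1 min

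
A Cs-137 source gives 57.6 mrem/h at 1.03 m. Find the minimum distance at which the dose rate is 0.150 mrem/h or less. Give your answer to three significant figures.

Applying the 1/r² law, d₂ = d₁·√(I₁/I₂).
I₁/I₂ = 57.6/0.150 = 384.0, so d₂ = 1.03 × √384.0 = 20.18 m.

20.2 m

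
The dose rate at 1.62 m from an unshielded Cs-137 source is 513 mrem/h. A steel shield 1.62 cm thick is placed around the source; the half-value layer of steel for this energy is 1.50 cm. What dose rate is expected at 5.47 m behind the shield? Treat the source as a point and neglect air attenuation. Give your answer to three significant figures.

Distance alone: 513 × (1.62/5.47)² = 513 × 0.08771 = 45.00 mrem/h.
Shield: 1.62/1.50 = 1.080 half-value layers → attenuation 2^(−1.080) = 0.4730.
Combined: 45.00 × 0.4730 = 21.29 mrem/h.

21.3 mrem/h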